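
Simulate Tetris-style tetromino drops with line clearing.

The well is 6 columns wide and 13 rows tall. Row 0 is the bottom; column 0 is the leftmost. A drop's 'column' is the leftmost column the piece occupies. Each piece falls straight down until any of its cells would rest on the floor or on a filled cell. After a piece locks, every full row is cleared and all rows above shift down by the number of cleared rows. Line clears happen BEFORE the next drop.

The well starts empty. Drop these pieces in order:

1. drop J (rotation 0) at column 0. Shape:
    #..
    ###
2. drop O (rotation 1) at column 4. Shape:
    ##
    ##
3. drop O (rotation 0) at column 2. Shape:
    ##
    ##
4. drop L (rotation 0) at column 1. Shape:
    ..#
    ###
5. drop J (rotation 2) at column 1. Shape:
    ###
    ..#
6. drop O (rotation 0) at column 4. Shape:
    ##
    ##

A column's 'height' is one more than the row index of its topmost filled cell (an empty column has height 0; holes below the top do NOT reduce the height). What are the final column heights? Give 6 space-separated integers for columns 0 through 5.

Drop 1: J rot0 at col 0 lands with bottom-row=0; cleared 0 line(s) (total 0); column heights now [2 1 1 0 0 0], max=2
Drop 2: O rot1 at col 4 lands with bottom-row=0; cleared 0 line(s) (total 0); column heights now [2 1 1 0 2 2], max=2
Drop 3: O rot0 at col 2 lands with bottom-row=1; cleared 0 line(s) (total 0); column heights now [2 1 3 3 2 2], max=3
Drop 4: L rot0 at col 1 lands with bottom-row=3; cleared 0 line(s) (total 0); column heights now [2 4 4 5 2 2], max=5
Drop 5: J rot2 at col 1 lands with bottom-row=5; cleared 0 line(s) (total 0); column heights now [2 7 7 7 2 2], max=7
Drop 6: O rot0 at col 4 lands with bottom-row=2; cleared 0 line(s) (total 0); column heights now [2 7 7 7 4 4], max=7

Answer: 2 7 7 7 4 4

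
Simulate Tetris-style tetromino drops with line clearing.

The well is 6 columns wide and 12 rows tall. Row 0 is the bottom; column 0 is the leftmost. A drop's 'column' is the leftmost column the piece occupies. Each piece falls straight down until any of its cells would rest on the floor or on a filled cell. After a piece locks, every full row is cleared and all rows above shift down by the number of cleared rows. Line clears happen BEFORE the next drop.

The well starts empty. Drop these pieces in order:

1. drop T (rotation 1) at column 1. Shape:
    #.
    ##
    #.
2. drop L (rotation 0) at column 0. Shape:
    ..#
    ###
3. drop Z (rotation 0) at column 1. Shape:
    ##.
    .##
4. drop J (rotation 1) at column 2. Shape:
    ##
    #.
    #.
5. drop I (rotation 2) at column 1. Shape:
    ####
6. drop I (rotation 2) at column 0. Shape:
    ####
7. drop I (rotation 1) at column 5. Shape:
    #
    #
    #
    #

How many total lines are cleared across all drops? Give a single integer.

Answer: 0

Derivation:
Drop 1: T rot1 at col 1 lands with bottom-row=0; cleared 0 line(s) (total 0); column heights now [0 3 2 0 0 0], max=3
Drop 2: L rot0 at col 0 lands with bottom-row=3; cleared 0 line(s) (total 0); column heights now [4 4 5 0 0 0], max=5
Drop 3: Z rot0 at col 1 lands with bottom-row=5; cleared 0 line(s) (total 0); column heights now [4 7 7 6 0 0], max=7
Drop 4: J rot1 at col 2 lands with bottom-row=7; cleared 0 line(s) (total 0); column heights now [4 7 10 10 0 0], max=10
Drop 5: I rot2 at col 1 lands with bottom-row=10; cleared 0 line(s) (total 0); column heights now [4 11 11 11 11 0], max=11
Drop 6: I rot2 at col 0 lands with bottom-row=11; cleared 0 line(s) (total 0); column heights now [12 12 12 12 11 0], max=12
Drop 7: I rot1 at col 5 lands with bottom-row=0; cleared 0 line(s) (total 0); column heights now [12 12 12 12 11 4], max=12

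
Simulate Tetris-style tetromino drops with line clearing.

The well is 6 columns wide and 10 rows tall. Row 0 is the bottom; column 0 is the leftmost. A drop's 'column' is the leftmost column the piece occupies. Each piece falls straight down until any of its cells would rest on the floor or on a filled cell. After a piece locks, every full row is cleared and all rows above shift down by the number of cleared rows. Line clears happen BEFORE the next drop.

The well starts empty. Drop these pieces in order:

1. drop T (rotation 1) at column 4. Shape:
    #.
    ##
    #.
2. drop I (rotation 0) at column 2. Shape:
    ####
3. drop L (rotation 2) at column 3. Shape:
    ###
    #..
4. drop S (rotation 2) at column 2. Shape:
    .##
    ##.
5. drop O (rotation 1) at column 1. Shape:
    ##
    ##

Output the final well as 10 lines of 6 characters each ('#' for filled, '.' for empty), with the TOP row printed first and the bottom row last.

Answer: ......
.##...
.####.
..##..
...###
...#..
..####
....#.
....##
....#.

Derivation:
Drop 1: T rot1 at col 4 lands with bottom-row=0; cleared 0 line(s) (total 0); column heights now [0 0 0 0 3 2], max=3
Drop 2: I rot0 at col 2 lands with bottom-row=3; cleared 0 line(s) (total 0); column heights now [0 0 4 4 4 4], max=4
Drop 3: L rot2 at col 3 lands with bottom-row=4; cleared 0 line(s) (total 0); column heights now [0 0 4 6 6 6], max=6
Drop 4: S rot2 at col 2 lands with bottom-row=6; cleared 0 line(s) (total 0); column heights now [0 0 7 8 8 6], max=8
Drop 5: O rot1 at col 1 lands with bottom-row=7; cleared 0 line(s) (total 0); column heights now [0 9 9 8 8 6], max=9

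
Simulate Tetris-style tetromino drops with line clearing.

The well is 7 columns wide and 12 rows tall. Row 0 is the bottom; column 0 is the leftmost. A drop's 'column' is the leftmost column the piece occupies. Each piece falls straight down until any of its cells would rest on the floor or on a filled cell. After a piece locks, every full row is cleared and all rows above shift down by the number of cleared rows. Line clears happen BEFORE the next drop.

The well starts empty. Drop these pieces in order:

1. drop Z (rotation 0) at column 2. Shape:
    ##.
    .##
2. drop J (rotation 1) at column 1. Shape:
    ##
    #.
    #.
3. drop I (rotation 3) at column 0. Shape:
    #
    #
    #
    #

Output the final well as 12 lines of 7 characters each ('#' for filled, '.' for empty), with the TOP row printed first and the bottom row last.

Answer: .......
.......
.......
.......
.......
.......
.......
.......
#......
###....
####...
##.##..

Derivation:
Drop 1: Z rot0 at col 2 lands with bottom-row=0; cleared 0 line(s) (total 0); column heights now [0 0 2 2 1 0 0], max=2
Drop 2: J rot1 at col 1 lands with bottom-row=0; cleared 0 line(s) (total 0); column heights now [0 3 3 2 1 0 0], max=3
Drop 3: I rot3 at col 0 lands with bottom-row=0; cleared 0 line(s) (total 0); column heights now [4 3 3 2 1 0 0], max=4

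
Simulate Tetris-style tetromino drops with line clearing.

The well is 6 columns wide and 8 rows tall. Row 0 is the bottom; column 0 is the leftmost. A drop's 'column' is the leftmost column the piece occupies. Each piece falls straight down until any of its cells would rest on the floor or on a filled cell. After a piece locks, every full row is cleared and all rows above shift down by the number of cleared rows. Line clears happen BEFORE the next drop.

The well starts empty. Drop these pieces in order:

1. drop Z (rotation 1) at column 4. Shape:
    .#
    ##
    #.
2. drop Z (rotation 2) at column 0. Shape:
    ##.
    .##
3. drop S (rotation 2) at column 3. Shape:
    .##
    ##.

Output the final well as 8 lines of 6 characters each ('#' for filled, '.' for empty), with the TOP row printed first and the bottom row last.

Drop 1: Z rot1 at col 4 lands with bottom-row=0; cleared 0 line(s) (total 0); column heights now [0 0 0 0 2 3], max=3
Drop 2: Z rot2 at col 0 lands with bottom-row=0; cleared 0 line(s) (total 0); column heights now [2 2 1 0 2 3], max=3
Drop 3: S rot2 at col 3 lands with bottom-row=2; cleared 0 line(s) (total 0); column heights now [2 2 1 3 4 4], max=4

Answer: ......
......
......
......
....##
...###
##..##
.##.#.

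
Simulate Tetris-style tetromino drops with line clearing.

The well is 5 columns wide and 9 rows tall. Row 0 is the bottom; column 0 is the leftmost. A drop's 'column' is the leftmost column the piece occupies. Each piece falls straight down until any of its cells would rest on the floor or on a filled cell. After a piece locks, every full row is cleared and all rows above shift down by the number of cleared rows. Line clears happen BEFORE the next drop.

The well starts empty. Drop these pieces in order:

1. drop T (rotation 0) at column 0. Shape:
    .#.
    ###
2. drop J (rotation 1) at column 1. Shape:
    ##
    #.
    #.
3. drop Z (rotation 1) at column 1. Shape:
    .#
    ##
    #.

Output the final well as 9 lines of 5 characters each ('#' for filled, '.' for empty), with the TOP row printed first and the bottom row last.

Drop 1: T rot0 at col 0 lands with bottom-row=0; cleared 0 line(s) (total 0); column heights now [1 2 1 0 0], max=2
Drop 2: J rot1 at col 1 lands with bottom-row=2; cleared 0 line(s) (total 0); column heights now [1 5 5 0 0], max=5
Drop 3: Z rot1 at col 1 lands with bottom-row=5; cleared 0 line(s) (total 0); column heights now [1 7 8 0 0], max=8

Answer: .....
..#..
.##..
.#...
.##..
.#...
.#...
.#...
###..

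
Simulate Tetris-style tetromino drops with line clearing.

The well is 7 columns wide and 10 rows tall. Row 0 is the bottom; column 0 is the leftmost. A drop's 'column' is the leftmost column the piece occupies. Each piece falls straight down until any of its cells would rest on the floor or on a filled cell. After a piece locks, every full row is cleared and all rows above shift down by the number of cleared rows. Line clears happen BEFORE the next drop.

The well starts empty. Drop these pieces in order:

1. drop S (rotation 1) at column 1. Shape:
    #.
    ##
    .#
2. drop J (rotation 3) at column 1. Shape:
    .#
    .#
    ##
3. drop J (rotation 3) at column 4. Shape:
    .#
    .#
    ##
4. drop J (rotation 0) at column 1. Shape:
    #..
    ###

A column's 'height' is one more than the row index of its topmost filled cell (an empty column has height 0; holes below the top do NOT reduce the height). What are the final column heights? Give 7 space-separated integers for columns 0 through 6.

Drop 1: S rot1 at col 1 lands with bottom-row=0; cleared 0 line(s) (total 0); column heights now [0 3 2 0 0 0 0], max=3
Drop 2: J rot3 at col 1 lands with bottom-row=3; cleared 0 line(s) (total 0); column heights now [0 4 6 0 0 0 0], max=6
Drop 3: J rot3 at col 4 lands with bottom-row=0; cleared 0 line(s) (total 0); column heights now [0 4 6 0 1 3 0], max=6
Drop 4: J rot0 at col 1 lands with bottom-row=6; cleared 0 line(s) (total 0); column heights now [0 8 7 7 1 3 0], max=8

Answer: 0 8 7 7 1 3 0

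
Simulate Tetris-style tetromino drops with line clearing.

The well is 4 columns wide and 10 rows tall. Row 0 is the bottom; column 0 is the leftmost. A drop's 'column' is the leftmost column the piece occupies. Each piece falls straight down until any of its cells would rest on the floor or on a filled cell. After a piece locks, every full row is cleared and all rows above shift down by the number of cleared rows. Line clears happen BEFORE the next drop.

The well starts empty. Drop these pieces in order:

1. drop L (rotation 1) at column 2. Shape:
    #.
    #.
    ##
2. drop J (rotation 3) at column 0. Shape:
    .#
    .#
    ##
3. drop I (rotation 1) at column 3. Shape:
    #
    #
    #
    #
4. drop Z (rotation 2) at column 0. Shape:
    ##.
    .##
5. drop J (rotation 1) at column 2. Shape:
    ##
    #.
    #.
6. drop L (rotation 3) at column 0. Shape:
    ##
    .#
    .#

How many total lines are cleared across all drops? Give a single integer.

Drop 1: L rot1 at col 2 lands with bottom-row=0; cleared 0 line(s) (total 0); column heights now [0 0 3 1], max=3
Drop 2: J rot3 at col 0 lands with bottom-row=0; cleared 1 line(s) (total 1); column heights now [0 2 2 0], max=2
Drop 3: I rot1 at col 3 lands with bottom-row=0; cleared 0 line(s) (total 1); column heights now [0 2 2 4], max=4
Drop 4: Z rot2 at col 0 lands with bottom-row=2; cleared 0 line(s) (total 1); column heights now [4 4 3 4], max=4
Drop 5: J rot1 at col 2 lands with bottom-row=3; cleared 1 line(s) (total 2); column heights now [0 3 5 5], max=5
Drop 6: L rot3 at col 0 lands with bottom-row=3; cleared 0 line(s) (total 2); column heights now [6 6 5 5], max=6

Answer: 2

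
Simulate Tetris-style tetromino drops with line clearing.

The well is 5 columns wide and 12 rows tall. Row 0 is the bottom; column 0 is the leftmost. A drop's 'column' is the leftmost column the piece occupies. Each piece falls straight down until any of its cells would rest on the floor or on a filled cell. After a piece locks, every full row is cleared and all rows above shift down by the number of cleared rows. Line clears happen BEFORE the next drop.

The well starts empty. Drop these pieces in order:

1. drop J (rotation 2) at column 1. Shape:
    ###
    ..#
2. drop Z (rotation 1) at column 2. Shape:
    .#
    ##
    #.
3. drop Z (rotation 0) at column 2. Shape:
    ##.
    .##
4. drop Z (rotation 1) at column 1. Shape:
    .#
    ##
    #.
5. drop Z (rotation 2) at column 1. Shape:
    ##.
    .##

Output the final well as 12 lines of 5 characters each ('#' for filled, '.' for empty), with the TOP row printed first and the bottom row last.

Drop 1: J rot2 at col 1 lands with bottom-row=0; cleared 0 line(s) (total 0); column heights now [0 2 2 2 0], max=2
Drop 2: Z rot1 at col 2 lands with bottom-row=2; cleared 0 line(s) (total 0); column heights now [0 2 4 5 0], max=5
Drop 3: Z rot0 at col 2 lands with bottom-row=5; cleared 0 line(s) (total 0); column heights now [0 2 7 7 6], max=7
Drop 4: Z rot1 at col 1 lands with bottom-row=6; cleared 0 line(s) (total 0); column heights now [0 8 9 7 6], max=9
Drop 5: Z rot2 at col 1 lands with bottom-row=9; cleared 0 line(s) (total 0); column heights now [0 11 11 10 6], max=11

Answer: .....
.##..
..##.
..#..
.##..
.###.
...##
...#.
..##.
..#..
.###.
...#.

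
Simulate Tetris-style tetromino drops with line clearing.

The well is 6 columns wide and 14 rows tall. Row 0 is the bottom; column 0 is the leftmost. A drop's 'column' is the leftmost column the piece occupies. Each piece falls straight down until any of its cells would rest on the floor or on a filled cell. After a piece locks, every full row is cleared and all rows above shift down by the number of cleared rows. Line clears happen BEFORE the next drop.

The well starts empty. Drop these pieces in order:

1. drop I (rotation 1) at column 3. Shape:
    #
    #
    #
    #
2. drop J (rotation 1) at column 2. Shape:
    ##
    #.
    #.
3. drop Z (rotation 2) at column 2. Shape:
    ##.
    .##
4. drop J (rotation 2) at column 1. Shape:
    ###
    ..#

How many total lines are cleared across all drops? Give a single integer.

Drop 1: I rot1 at col 3 lands with bottom-row=0; cleared 0 line(s) (total 0); column heights now [0 0 0 4 0 0], max=4
Drop 2: J rot1 at col 2 lands with bottom-row=2; cleared 0 line(s) (total 0); column heights now [0 0 5 5 0 0], max=5
Drop 3: Z rot2 at col 2 lands with bottom-row=5; cleared 0 line(s) (total 0); column heights now [0 0 7 7 6 0], max=7
Drop 4: J rot2 at col 1 lands with bottom-row=7; cleared 0 line(s) (total 0); column heights now [0 9 9 9 6 0], max=9

Answer: 0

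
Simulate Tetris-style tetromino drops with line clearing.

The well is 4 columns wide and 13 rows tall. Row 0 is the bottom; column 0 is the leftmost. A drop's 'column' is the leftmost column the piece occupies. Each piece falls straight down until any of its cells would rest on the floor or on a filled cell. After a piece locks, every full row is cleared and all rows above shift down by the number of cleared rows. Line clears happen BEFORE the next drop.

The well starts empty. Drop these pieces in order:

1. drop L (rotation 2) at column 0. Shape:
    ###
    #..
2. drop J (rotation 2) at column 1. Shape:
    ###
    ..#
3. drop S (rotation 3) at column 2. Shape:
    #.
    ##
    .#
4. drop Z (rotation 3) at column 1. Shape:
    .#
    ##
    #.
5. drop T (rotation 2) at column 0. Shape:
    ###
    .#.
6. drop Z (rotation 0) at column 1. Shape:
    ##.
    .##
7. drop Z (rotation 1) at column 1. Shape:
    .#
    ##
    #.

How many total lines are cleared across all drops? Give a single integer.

Answer: 1

Derivation:
Drop 1: L rot2 at col 0 lands with bottom-row=0; cleared 0 line(s) (total 0); column heights now [2 2 2 0], max=2
Drop 2: J rot2 at col 1 lands with bottom-row=1; cleared 1 line(s) (total 1); column heights now [1 2 2 2], max=2
Drop 3: S rot3 at col 2 lands with bottom-row=2; cleared 0 line(s) (total 1); column heights now [1 2 5 4], max=5
Drop 4: Z rot3 at col 1 lands with bottom-row=4; cleared 0 line(s) (total 1); column heights now [1 6 7 4], max=7
Drop 5: T rot2 at col 0 lands with bottom-row=6; cleared 0 line(s) (total 1); column heights now [8 8 8 4], max=8
Drop 6: Z rot0 at col 1 lands with bottom-row=8; cleared 0 line(s) (total 1); column heights now [8 10 10 9], max=10
Drop 7: Z rot1 at col 1 lands with bottom-row=10; cleared 0 line(s) (total 1); column heights now [8 12 13 9], max=13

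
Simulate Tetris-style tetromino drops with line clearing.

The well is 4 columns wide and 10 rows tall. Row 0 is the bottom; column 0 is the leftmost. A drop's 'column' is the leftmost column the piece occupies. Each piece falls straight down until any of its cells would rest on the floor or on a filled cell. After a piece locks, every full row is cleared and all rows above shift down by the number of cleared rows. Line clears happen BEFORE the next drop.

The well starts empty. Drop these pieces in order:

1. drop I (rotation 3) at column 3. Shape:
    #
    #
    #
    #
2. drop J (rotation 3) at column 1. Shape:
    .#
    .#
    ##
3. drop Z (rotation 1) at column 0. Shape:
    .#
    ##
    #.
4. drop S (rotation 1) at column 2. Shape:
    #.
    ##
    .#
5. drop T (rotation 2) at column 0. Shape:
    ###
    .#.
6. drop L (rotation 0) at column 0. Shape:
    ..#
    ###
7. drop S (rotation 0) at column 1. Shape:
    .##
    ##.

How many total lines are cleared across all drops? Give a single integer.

Answer: 2

Derivation:
Drop 1: I rot3 at col 3 lands with bottom-row=0; cleared 0 line(s) (total 0); column heights now [0 0 0 4], max=4
Drop 2: J rot3 at col 1 lands with bottom-row=0; cleared 0 line(s) (total 0); column heights now [0 1 3 4], max=4
Drop 3: Z rot1 at col 0 lands with bottom-row=0; cleared 2 line(s) (total 2); column heights now [0 1 1 2], max=2
Drop 4: S rot1 at col 2 lands with bottom-row=2; cleared 0 line(s) (total 2); column heights now [0 1 5 4], max=5
Drop 5: T rot2 at col 0 lands with bottom-row=4; cleared 0 line(s) (total 2); column heights now [6 6 6 4], max=6
Drop 6: L rot0 at col 0 lands with bottom-row=6; cleared 0 line(s) (total 2); column heights now [7 7 8 4], max=8
Drop 7: S rot0 at col 1 lands with bottom-row=8; cleared 0 line(s) (total 2); column heights now [7 9 10 10], max=10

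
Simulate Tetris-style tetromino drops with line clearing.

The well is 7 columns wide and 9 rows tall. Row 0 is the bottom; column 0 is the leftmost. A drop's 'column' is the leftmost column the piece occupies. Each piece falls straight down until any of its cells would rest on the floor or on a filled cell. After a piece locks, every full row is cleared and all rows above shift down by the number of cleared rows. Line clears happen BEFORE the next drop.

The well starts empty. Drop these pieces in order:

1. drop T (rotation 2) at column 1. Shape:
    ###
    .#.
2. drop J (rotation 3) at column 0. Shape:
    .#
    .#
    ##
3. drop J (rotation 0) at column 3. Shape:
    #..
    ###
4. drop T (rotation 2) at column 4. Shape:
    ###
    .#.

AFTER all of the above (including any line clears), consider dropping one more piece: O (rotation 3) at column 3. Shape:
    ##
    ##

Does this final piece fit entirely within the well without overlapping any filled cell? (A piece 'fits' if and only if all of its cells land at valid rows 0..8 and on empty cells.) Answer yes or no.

Drop 1: T rot2 at col 1 lands with bottom-row=0; cleared 0 line(s) (total 0); column heights now [0 2 2 2 0 0 0], max=2
Drop 2: J rot3 at col 0 lands with bottom-row=2; cleared 0 line(s) (total 0); column heights now [3 5 2 2 0 0 0], max=5
Drop 3: J rot0 at col 3 lands with bottom-row=2; cleared 0 line(s) (total 0); column heights now [3 5 2 4 3 3 0], max=5
Drop 4: T rot2 at col 4 lands with bottom-row=3; cleared 0 line(s) (total 0); column heights now [3 5 2 4 5 5 5], max=5
Test piece O rot3 at col 3 (width 2): heights before test = [3 5 2 4 5 5 5]; fits = True

Answer: yes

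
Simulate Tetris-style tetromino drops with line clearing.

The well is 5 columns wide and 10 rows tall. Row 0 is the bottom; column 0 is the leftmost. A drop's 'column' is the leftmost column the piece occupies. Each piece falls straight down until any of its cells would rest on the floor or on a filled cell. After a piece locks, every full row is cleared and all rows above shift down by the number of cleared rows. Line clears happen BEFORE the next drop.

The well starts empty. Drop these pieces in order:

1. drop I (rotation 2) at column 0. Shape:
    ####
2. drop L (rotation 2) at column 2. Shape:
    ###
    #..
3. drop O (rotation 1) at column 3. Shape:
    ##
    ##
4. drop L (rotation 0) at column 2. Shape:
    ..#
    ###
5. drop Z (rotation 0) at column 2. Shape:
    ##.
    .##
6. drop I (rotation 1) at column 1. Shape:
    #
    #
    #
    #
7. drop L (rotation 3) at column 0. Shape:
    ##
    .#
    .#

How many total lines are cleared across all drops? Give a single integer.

Answer: 0

Derivation:
Drop 1: I rot2 at col 0 lands with bottom-row=0; cleared 0 line(s) (total 0); column heights now [1 1 1 1 0], max=1
Drop 2: L rot2 at col 2 lands with bottom-row=1; cleared 0 line(s) (total 0); column heights now [1 1 3 3 3], max=3
Drop 3: O rot1 at col 3 lands with bottom-row=3; cleared 0 line(s) (total 0); column heights now [1 1 3 5 5], max=5
Drop 4: L rot0 at col 2 lands with bottom-row=5; cleared 0 line(s) (total 0); column heights now [1 1 6 6 7], max=7
Drop 5: Z rot0 at col 2 lands with bottom-row=7; cleared 0 line(s) (total 0); column heights now [1 1 9 9 8], max=9
Drop 6: I rot1 at col 1 lands with bottom-row=1; cleared 0 line(s) (total 0); column heights now [1 5 9 9 8], max=9
Drop 7: L rot3 at col 0 lands with bottom-row=5; cleared 0 line(s) (total 0); column heights now [8 8 9 9 8], max=9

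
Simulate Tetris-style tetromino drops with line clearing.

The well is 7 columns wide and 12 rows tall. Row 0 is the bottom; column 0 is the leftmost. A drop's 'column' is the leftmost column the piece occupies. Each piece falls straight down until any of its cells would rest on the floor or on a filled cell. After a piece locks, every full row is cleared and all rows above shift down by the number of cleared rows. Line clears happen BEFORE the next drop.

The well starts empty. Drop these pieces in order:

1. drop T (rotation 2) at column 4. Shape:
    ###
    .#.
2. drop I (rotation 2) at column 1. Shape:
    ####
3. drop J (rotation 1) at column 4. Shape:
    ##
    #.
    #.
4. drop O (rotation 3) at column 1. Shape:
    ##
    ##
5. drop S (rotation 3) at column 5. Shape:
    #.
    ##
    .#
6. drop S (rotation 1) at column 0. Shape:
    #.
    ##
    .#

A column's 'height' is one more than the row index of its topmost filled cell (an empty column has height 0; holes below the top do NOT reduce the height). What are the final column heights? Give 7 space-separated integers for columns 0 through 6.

Drop 1: T rot2 at col 4 lands with bottom-row=0; cleared 0 line(s) (total 0); column heights now [0 0 0 0 2 2 2], max=2
Drop 2: I rot2 at col 1 lands with bottom-row=2; cleared 0 line(s) (total 0); column heights now [0 3 3 3 3 2 2], max=3
Drop 3: J rot1 at col 4 lands with bottom-row=3; cleared 0 line(s) (total 0); column heights now [0 3 3 3 6 6 2], max=6
Drop 4: O rot3 at col 1 lands with bottom-row=3; cleared 0 line(s) (total 0); column heights now [0 5 5 3 6 6 2], max=6
Drop 5: S rot3 at col 5 lands with bottom-row=5; cleared 0 line(s) (total 0); column heights now [0 5 5 3 6 8 7], max=8
Drop 6: S rot1 at col 0 lands with bottom-row=5; cleared 0 line(s) (total 0); column heights now [8 7 5 3 6 8 7], max=8

Answer: 8 7 5 3 6 8 7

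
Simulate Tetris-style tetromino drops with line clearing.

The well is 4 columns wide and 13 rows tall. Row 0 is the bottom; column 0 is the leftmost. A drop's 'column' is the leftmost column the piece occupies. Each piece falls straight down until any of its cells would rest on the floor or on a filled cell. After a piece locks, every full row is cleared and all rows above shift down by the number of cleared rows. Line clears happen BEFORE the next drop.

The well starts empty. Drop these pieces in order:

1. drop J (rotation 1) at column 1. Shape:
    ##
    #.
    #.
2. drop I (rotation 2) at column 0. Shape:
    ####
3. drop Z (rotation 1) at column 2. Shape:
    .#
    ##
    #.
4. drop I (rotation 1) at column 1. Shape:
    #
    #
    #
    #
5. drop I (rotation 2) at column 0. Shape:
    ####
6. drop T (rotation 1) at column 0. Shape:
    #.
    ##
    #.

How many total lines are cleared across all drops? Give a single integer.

Drop 1: J rot1 at col 1 lands with bottom-row=0; cleared 0 line(s) (total 0); column heights now [0 3 3 0], max=3
Drop 2: I rot2 at col 0 lands with bottom-row=3; cleared 1 line(s) (total 1); column heights now [0 3 3 0], max=3
Drop 3: Z rot1 at col 2 lands with bottom-row=3; cleared 0 line(s) (total 1); column heights now [0 3 5 6], max=6
Drop 4: I rot1 at col 1 lands with bottom-row=3; cleared 0 line(s) (total 1); column heights now [0 7 5 6], max=7
Drop 5: I rot2 at col 0 lands with bottom-row=7; cleared 1 line(s) (total 2); column heights now [0 7 5 6], max=7
Drop 6: T rot1 at col 0 lands with bottom-row=6; cleared 0 line(s) (total 2); column heights now [9 8 5 6], max=9

Answer: 2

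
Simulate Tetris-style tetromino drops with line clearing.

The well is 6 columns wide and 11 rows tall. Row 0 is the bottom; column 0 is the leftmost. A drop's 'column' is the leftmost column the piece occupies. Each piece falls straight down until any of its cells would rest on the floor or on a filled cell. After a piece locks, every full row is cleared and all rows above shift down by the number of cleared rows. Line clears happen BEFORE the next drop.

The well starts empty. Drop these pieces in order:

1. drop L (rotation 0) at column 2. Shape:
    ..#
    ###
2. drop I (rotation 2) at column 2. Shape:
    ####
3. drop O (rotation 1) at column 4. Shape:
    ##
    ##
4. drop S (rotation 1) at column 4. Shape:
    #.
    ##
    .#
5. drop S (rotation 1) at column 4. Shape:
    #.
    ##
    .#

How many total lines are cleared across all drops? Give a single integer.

Answer: 0

Derivation:
Drop 1: L rot0 at col 2 lands with bottom-row=0; cleared 0 line(s) (total 0); column heights now [0 0 1 1 2 0], max=2
Drop 2: I rot2 at col 2 lands with bottom-row=2; cleared 0 line(s) (total 0); column heights now [0 0 3 3 3 3], max=3
Drop 3: O rot1 at col 4 lands with bottom-row=3; cleared 0 line(s) (total 0); column heights now [0 0 3 3 5 5], max=5
Drop 4: S rot1 at col 4 lands with bottom-row=5; cleared 0 line(s) (total 0); column heights now [0 0 3 3 8 7], max=8
Drop 5: S rot1 at col 4 lands with bottom-row=7; cleared 0 line(s) (total 0); column heights now [0 0 3 3 10 9], max=10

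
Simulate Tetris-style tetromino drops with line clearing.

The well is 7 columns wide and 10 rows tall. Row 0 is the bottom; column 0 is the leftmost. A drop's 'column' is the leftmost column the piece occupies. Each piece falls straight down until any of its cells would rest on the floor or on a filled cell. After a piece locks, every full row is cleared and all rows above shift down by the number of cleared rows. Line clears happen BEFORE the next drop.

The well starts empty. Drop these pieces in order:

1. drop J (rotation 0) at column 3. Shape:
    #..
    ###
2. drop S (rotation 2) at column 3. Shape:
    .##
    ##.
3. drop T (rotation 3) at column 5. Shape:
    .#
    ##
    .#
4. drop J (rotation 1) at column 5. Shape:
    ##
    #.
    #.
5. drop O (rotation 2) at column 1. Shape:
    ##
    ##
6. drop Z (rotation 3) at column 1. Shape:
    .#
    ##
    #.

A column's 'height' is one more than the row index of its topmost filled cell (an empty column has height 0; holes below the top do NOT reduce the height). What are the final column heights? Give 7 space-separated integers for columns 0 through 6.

Drop 1: J rot0 at col 3 lands with bottom-row=0; cleared 0 line(s) (total 0); column heights now [0 0 0 2 1 1 0], max=2
Drop 2: S rot2 at col 3 lands with bottom-row=2; cleared 0 line(s) (total 0); column heights now [0 0 0 3 4 4 0], max=4
Drop 3: T rot3 at col 5 lands with bottom-row=3; cleared 0 line(s) (total 0); column heights now [0 0 0 3 4 5 6], max=6
Drop 4: J rot1 at col 5 lands with bottom-row=5; cleared 0 line(s) (total 0); column heights now [0 0 0 3 4 8 8], max=8
Drop 5: O rot2 at col 1 lands with bottom-row=0; cleared 0 line(s) (total 0); column heights now [0 2 2 3 4 8 8], max=8
Drop 6: Z rot3 at col 1 lands with bottom-row=2; cleared 0 line(s) (total 0); column heights now [0 4 5 3 4 8 8], max=8

Answer: 0 4 5 3 4 8 8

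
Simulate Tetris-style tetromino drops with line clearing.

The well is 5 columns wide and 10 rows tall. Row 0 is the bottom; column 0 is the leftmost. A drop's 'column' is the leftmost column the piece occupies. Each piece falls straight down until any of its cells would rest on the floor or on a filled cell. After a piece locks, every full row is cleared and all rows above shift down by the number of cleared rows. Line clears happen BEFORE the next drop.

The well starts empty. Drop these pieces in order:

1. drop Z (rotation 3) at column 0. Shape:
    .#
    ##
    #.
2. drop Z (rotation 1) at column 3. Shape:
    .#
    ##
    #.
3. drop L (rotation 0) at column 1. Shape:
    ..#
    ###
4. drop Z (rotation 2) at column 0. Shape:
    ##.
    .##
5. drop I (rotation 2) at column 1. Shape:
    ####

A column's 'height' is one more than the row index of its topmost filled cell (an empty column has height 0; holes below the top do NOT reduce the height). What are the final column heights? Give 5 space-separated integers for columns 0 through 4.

Drop 1: Z rot3 at col 0 lands with bottom-row=0; cleared 0 line(s) (total 0); column heights now [2 3 0 0 0], max=3
Drop 2: Z rot1 at col 3 lands with bottom-row=0; cleared 0 line(s) (total 0); column heights now [2 3 0 2 3], max=3
Drop 3: L rot0 at col 1 lands with bottom-row=3; cleared 0 line(s) (total 0); column heights now [2 4 4 5 3], max=5
Drop 4: Z rot2 at col 0 lands with bottom-row=4; cleared 0 line(s) (total 0); column heights now [6 6 5 5 3], max=6
Drop 5: I rot2 at col 1 lands with bottom-row=6; cleared 0 line(s) (total 0); column heights now [6 7 7 7 7], max=7

Answer: 6 7 7 7 7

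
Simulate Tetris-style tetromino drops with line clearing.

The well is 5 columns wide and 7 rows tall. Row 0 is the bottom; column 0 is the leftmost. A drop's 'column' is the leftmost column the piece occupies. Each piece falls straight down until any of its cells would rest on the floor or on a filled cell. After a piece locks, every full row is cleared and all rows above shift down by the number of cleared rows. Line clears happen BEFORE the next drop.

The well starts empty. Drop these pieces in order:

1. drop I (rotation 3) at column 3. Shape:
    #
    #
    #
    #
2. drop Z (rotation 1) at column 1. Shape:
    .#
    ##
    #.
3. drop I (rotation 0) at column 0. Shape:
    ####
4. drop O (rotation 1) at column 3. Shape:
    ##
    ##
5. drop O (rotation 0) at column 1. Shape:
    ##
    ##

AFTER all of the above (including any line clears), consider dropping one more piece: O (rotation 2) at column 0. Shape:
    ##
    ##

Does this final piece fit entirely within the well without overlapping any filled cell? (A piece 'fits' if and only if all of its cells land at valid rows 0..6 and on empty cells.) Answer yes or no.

Drop 1: I rot3 at col 3 lands with bottom-row=0; cleared 0 line(s) (total 0); column heights now [0 0 0 4 0], max=4
Drop 2: Z rot1 at col 1 lands with bottom-row=0; cleared 0 line(s) (total 0); column heights now [0 2 3 4 0], max=4
Drop 3: I rot0 at col 0 lands with bottom-row=4; cleared 0 line(s) (total 0); column heights now [5 5 5 5 0], max=5
Drop 4: O rot1 at col 3 lands with bottom-row=5; cleared 0 line(s) (total 0); column heights now [5 5 5 7 7], max=7
Drop 5: O rot0 at col 1 lands with bottom-row=5; cleared 0 line(s) (total 0); column heights now [5 7 7 7 7], max=7
Test piece O rot2 at col 0 (width 2): heights before test = [5 7 7 7 7]; fits = False

Answer: no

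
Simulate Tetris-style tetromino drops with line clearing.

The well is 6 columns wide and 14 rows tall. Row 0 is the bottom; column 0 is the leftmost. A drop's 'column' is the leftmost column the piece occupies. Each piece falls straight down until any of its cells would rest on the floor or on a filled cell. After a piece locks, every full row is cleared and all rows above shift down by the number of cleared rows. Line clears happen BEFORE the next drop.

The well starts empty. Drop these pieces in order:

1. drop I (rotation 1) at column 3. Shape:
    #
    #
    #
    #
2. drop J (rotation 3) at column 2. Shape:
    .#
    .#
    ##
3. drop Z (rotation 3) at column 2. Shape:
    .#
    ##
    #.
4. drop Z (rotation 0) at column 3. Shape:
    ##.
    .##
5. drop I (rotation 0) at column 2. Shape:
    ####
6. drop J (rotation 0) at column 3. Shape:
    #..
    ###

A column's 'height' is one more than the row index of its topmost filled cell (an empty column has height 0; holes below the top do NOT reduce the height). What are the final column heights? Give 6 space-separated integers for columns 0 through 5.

Answer: 0 0 11 13 12 12

Derivation:
Drop 1: I rot1 at col 3 lands with bottom-row=0; cleared 0 line(s) (total 0); column heights now [0 0 0 4 0 0], max=4
Drop 2: J rot3 at col 2 lands with bottom-row=4; cleared 0 line(s) (total 0); column heights now [0 0 5 7 0 0], max=7
Drop 3: Z rot3 at col 2 lands with bottom-row=6; cleared 0 line(s) (total 0); column heights now [0 0 8 9 0 0], max=9
Drop 4: Z rot0 at col 3 lands with bottom-row=8; cleared 0 line(s) (total 0); column heights now [0 0 8 10 10 9], max=10
Drop 5: I rot0 at col 2 lands with bottom-row=10; cleared 0 line(s) (total 0); column heights now [0 0 11 11 11 11], max=11
Drop 6: J rot0 at col 3 lands with bottom-row=11; cleared 0 line(s) (total 0); column heights now [0 0 11 13 12 12], max=13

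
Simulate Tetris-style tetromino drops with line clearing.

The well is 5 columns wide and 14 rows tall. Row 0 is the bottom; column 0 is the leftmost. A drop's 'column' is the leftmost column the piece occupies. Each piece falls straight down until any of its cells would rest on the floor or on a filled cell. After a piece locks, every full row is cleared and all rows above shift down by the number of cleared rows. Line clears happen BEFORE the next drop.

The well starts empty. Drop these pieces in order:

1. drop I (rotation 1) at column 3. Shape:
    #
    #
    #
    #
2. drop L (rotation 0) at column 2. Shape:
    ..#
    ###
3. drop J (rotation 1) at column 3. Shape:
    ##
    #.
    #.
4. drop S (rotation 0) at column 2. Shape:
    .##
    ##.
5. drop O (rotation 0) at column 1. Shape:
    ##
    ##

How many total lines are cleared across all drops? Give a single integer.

Answer: 0

Derivation:
Drop 1: I rot1 at col 3 lands with bottom-row=0; cleared 0 line(s) (total 0); column heights now [0 0 0 4 0], max=4
Drop 2: L rot0 at col 2 lands with bottom-row=4; cleared 0 line(s) (total 0); column heights now [0 0 5 5 6], max=6
Drop 3: J rot1 at col 3 lands with bottom-row=5; cleared 0 line(s) (total 0); column heights now [0 0 5 8 8], max=8
Drop 4: S rot0 at col 2 lands with bottom-row=8; cleared 0 line(s) (total 0); column heights now [0 0 9 10 10], max=10
Drop 5: O rot0 at col 1 lands with bottom-row=9; cleared 0 line(s) (total 0); column heights now [0 11 11 10 10], max=11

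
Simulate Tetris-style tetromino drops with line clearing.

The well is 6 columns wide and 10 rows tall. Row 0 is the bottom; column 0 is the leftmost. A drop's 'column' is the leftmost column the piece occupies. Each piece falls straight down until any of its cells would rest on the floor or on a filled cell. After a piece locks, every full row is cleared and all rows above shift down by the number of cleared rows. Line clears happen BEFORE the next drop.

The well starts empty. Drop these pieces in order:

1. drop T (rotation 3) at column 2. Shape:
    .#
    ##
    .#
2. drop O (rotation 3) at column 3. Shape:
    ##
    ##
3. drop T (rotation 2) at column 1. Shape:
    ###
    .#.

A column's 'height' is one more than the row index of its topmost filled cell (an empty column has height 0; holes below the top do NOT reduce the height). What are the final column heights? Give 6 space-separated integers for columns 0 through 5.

Drop 1: T rot3 at col 2 lands with bottom-row=0; cleared 0 line(s) (total 0); column heights now [0 0 2 3 0 0], max=3
Drop 2: O rot3 at col 3 lands with bottom-row=3; cleared 0 line(s) (total 0); column heights now [0 0 2 5 5 0], max=5
Drop 3: T rot2 at col 1 lands with bottom-row=4; cleared 0 line(s) (total 0); column heights now [0 6 6 6 5 0], max=6

Answer: 0 6 6 6 5 0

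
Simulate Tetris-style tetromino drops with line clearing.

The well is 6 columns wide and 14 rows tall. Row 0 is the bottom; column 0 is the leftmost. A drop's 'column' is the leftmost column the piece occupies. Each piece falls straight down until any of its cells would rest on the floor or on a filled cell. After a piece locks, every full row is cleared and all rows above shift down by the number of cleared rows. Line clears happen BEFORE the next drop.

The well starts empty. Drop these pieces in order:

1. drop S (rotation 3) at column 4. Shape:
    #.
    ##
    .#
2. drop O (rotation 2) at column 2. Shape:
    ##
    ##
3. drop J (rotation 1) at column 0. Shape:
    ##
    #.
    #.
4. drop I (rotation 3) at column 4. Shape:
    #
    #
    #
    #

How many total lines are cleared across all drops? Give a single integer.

Drop 1: S rot3 at col 4 lands with bottom-row=0; cleared 0 line(s) (total 0); column heights now [0 0 0 0 3 2], max=3
Drop 2: O rot2 at col 2 lands with bottom-row=0; cleared 0 line(s) (total 0); column heights now [0 0 2 2 3 2], max=3
Drop 3: J rot1 at col 0 lands with bottom-row=0; cleared 0 line(s) (total 0); column heights now [3 3 2 2 3 2], max=3
Drop 4: I rot3 at col 4 lands with bottom-row=3; cleared 0 line(s) (total 0); column heights now [3 3 2 2 7 2], max=7

Answer: 0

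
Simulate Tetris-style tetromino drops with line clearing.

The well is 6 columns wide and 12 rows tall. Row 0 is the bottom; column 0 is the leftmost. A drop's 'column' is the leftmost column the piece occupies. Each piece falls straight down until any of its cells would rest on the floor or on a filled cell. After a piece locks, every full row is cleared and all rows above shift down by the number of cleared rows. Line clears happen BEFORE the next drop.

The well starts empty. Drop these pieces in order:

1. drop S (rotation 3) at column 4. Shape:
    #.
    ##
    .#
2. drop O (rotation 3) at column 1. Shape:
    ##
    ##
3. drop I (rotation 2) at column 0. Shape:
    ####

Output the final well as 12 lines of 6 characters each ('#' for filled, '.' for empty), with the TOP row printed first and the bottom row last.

Drop 1: S rot3 at col 4 lands with bottom-row=0; cleared 0 line(s) (total 0); column heights now [0 0 0 0 3 2], max=3
Drop 2: O rot3 at col 1 lands with bottom-row=0; cleared 0 line(s) (total 0); column heights now [0 2 2 0 3 2], max=3
Drop 3: I rot2 at col 0 lands with bottom-row=2; cleared 0 line(s) (total 0); column heights now [3 3 3 3 3 2], max=3

Answer: ......
......
......
......
......
......
......
......
......
#####.
.##.##
.##..#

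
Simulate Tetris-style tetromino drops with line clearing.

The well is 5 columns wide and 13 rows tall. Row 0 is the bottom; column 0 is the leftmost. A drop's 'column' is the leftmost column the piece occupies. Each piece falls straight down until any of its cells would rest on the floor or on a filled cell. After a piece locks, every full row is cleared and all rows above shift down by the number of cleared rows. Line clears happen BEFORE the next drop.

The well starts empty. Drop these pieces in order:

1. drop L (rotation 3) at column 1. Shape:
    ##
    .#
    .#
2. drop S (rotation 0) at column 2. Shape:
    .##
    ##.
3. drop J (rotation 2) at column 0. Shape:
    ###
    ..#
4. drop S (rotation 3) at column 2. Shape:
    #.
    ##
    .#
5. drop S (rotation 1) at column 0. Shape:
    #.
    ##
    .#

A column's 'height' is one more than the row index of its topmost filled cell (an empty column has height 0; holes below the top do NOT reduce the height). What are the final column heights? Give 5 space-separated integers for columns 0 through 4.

Drop 1: L rot3 at col 1 lands with bottom-row=0; cleared 0 line(s) (total 0); column heights now [0 3 3 0 0], max=3
Drop 2: S rot0 at col 2 lands with bottom-row=3; cleared 0 line(s) (total 0); column heights now [0 3 4 5 5], max=5
Drop 3: J rot2 at col 0 lands with bottom-row=4; cleared 0 line(s) (total 0); column heights now [6 6 6 5 5], max=6
Drop 4: S rot3 at col 2 lands with bottom-row=5; cleared 0 line(s) (total 0); column heights now [6 6 8 7 5], max=8
Drop 5: S rot1 at col 0 lands with bottom-row=6; cleared 0 line(s) (total 0); column heights now [9 8 8 7 5], max=9

Answer: 9 8 8 7 5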